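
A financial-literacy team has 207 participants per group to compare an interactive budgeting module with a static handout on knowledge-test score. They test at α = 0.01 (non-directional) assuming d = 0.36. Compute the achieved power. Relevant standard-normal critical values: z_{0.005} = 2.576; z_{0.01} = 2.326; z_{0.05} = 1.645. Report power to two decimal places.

For two equal groups, power = Φ(d·√(n/2) − z_{α/2}).
d·√(n/2) = 0.36 × √(207/2) = 0.36 × 10.173 = 3.662.
z_β = 3.662 − 2.576 = 1.086.
Power = Φ(1.086) = 0.861.

power ≈ 0.86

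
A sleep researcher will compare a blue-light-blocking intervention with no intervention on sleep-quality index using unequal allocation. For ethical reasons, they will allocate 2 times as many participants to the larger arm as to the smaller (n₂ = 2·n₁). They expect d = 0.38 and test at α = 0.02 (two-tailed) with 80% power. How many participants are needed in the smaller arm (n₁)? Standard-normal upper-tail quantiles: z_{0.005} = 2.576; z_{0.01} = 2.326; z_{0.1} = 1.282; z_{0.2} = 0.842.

n₁ = 105

With allocation ratio k = n₂/n₁ = 2, Var(x̄₁−x̄₂) = σ²(1/n₁ + 1/(k·n₁)) = σ²·(k+1)/(k·n₁).
So n₁ = (1 + 1/k)·((z_{α/2} + z_β)/d)² = 1.500 × (3.168/0.38)².
n₁ = 1.500 × 69.50 = 104.3.
Round up: n₁ = 105, giving n₂ = 2 × 105 = 210.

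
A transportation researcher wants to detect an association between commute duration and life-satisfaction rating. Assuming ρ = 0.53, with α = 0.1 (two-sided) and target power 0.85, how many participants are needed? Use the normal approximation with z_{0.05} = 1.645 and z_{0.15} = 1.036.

n = 24

Fisher's z: C = ½·ln((1+r)/(1−r)) = ½·ln(3.2553) = 0.5901.
n = ((z_{α/2} + z_β)/C)² + 3.
(1.645 + 1.036) / 0.5901 = 2.681 / 0.5901 = 4.543.
n = 4.543² + 3 = 20.64 + 3 = 23.6.
Round up.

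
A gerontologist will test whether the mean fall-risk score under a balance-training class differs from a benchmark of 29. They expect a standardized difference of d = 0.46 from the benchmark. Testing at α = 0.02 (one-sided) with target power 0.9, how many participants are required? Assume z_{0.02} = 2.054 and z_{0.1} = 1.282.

n = 53

For a one-sample test: n = ((z_{α} + z_β) / d)².
z_{α} + z_β = 2.054 + 1.282 = 3.336.
n = (3.336 / 0.46)² = 7.252² = 52.59.
Round up.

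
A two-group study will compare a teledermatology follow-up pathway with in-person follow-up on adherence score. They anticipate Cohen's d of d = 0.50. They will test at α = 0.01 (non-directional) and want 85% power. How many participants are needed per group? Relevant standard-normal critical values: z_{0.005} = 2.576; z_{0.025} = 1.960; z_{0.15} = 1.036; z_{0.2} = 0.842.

For two independent groups with equal n: n = 2·((z_{α/2} + z_β) / d)².
z_{α/2} + z_β = 2.576 + 1.036 = 3.612.
n = 2 × (3.612 / 0.50)² = 2 × 7.224² = 2 × 52.19 = 104.4.
Round up to the next whole participant.

n = 105 per group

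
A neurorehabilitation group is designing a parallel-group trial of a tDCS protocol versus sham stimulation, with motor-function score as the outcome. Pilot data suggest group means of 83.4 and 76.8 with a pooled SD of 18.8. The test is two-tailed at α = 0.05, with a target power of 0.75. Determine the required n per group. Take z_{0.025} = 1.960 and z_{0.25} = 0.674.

n = 113 per group

Cohen's d = |M₁ − M₂| / SD_pooled = |83.4 − 76.8| / 18.8 = 6.6 / 18.8 = 0.351.
For two independent groups with equal n: n = 2·((z_{α/2} + z_β) / d)².
z_{α/2} + z_β = 1.960 + 0.674 = 2.634.
n = 2 × (2.634 / 0.351)² = 2 × 7.504² = 2 × 56.31 = 112.6.
Round up to the next whole participant.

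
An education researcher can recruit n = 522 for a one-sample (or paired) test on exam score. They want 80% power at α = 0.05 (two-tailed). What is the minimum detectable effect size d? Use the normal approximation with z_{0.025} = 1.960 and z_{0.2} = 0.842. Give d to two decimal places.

d_min ≈ 0.12

For a single sample (or paired design) of n = 522: d_min = (z_{α/2} + z_β)/√n.
z-sum = 1.960 + 0.842 = 2.802.
d_min = 2.802 / √522 = 2.802 / 22.847 = 0.123.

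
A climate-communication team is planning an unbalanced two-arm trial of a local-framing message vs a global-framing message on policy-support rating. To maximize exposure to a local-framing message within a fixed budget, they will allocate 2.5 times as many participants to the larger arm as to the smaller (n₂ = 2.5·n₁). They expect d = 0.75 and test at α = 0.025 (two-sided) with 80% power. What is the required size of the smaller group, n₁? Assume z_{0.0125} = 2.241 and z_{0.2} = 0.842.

n₁ = 24

With allocation ratio k = n₂/n₁ = 2.5, Var(x̄₁−x̄₂) = σ²(1/n₁ + 1/(k·n₁)) = σ²·(k+1)/(k·n₁).
So n₁ = (1 + 1/k)·((z_{α/2} + z_β)/d)² = 1.400 × (3.083/0.75)².
n₁ = 1.400 × 16.90 = 23.7.
Round up: n₁ = 24, giving n₂ = 2.5 × 24 = 60.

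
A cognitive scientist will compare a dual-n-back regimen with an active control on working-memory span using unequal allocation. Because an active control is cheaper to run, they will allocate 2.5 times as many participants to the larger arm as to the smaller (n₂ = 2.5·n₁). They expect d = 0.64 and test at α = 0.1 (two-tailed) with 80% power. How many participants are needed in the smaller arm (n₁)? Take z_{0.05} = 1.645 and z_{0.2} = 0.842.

n₁ = 22

With allocation ratio k = n₂/n₁ = 2.5, Var(x̄₁−x̄₂) = σ²(1/n₁ + 1/(k·n₁)) = σ²·(k+1)/(k·n₁).
So n₁ = (1 + 1/k)·((z_{α/2} + z_β)/d)² = 1.400 × (2.487/0.64)².
n₁ = 1.400 × 15.10 = 21.1.
Round up: n₁ = 22, giving n₂ = 2.5 × 22 = 55.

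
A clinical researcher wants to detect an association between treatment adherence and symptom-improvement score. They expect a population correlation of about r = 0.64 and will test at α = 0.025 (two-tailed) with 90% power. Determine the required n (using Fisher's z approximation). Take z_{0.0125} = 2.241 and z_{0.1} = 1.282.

n = 25

Fisher's z: C = ½·ln((1+r)/(1−r)) = ½·ln(4.5556) = 0.7582.
n = ((z_{α/2} + z_β)/C)² + 3.
(2.241 + 1.282) / 0.7582 = 3.523 / 0.7582 = 4.647.
n = 4.647² + 3 = 21.59 + 3 = 24.6.
Round up.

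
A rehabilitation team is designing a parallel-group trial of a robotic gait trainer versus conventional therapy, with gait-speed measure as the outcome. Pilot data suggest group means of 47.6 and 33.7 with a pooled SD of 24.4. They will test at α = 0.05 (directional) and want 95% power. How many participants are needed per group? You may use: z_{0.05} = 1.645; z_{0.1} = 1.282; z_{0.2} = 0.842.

n = 67 per group

Cohen's d = |M₁ − M₂| / SD_pooled = |47.6 − 33.7| / 24.4 = 13.9 / 24.4 = 0.570.
For two independent groups with equal n: n = 2·((z_{α} + z_β) / d)².
z_{α} + z_β = 1.645 + 1.645 = 3.290.
n = 2 × (3.290 / 0.570)² = 2 × 5.772² = 2 × 33.32 = 66.6.
Round up to the next whole participant.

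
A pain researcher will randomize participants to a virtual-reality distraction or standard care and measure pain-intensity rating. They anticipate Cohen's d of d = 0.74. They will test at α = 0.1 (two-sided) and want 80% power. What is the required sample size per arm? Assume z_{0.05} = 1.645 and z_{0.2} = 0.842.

n = 23 per group

For two independent groups with equal n: n = 2·((z_{α/2} + z_β) / d)².
z_{α/2} + z_β = 1.645 + 0.842 = 2.487.
n = 2 × (2.487 / 0.74)² = 2 × 3.361² = 2 × 11.30 = 22.6.
Round up to the next whole participant.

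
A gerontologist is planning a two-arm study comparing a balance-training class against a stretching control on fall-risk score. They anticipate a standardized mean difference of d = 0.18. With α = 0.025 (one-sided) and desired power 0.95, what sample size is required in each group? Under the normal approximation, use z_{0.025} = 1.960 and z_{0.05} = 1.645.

n = 803 per group

For two independent groups with equal n: n = 2·((z_{α} + z_β) / d)².
z_{α} + z_β = 1.960 + 1.645 = 3.605.
n = 2 × (3.605 / 0.18)² = 2 × 20.028² = 2 × 401.11 = 802.2.
Round up to the next whole participant.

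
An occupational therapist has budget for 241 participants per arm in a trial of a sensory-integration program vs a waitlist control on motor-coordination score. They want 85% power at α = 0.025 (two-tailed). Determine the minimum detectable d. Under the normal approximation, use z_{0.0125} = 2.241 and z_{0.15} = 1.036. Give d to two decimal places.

For two independent groups of n = 241 each: d_min = (z_{α/2} + z_β)·√(2/n).
z-sum = 2.241 + 1.036 = 3.277.
d_min = 3.277 × √(2/241) = 3.277 × 0.0911 = 0.299.

d_min ≈ 0.30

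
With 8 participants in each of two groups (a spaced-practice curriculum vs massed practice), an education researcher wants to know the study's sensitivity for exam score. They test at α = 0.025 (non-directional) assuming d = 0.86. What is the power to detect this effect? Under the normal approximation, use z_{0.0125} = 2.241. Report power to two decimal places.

power ≈ 0.30

For two equal groups, power = Φ(d·√(n/2) − z_{α/2}).
d·√(n/2) = 0.86 × √(8/2) = 0.86 × 2.000 = 1.720.
z_β = 1.720 − 2.241 = -0.521.
Power = Φ(-0.521) = 0.301.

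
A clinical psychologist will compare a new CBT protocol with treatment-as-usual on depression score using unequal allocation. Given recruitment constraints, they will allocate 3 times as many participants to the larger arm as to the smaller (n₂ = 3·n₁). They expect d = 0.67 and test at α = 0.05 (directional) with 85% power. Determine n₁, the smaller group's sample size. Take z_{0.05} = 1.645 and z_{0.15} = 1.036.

n₁ = 22

With allocation ratio k = n₂/n₁ = 3, Var(x̄₁−x̄₂) = σ²(1/n₁ + 1/(k·n₁)) = σ²·(k+1)/(k·n₁).
So n₁ = (1 + 1/k)·((z_{α} + z_β)/d)² = 1.333 × (2.681/0.67)².
n₁ = 1.333 × 16.01 = 21.3.
Round up: n₁ = 22, giving n₂ = 3 × 22 = 66.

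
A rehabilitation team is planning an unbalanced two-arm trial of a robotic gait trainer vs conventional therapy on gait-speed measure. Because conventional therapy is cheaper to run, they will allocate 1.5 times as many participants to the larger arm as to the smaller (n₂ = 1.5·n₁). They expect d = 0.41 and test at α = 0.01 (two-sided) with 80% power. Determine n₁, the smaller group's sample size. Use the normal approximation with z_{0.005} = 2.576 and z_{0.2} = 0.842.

n₁ = 116

With allocation ratio k = n₂/n₁ = 1.5, Var(x̄₁−x̄₂) = σ²(1/n₁ + 1/(k·n₁)) = σ²·(k+1)/(k·n₁).
So n₁ = (1 + 1/k)·((z_{α/2} + z_β)/d)² = 1.667 × (3.418/0.41)².
n₁ = 1.667 × 69.50 = 115.8.
Round up: n₁ = 116, giving n₂ = 1.5 × 116 = 174.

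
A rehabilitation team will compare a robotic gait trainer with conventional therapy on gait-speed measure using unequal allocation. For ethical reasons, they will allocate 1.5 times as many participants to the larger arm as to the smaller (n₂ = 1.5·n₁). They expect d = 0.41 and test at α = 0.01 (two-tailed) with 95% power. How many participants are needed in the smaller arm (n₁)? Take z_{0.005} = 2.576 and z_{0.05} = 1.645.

n₁ = 177

With allocation ratio k = n₂/n₁ = 1.5, Var(x̄₁−x̄₂) = σ²(1/n₁ + 1/(k·n₁)) = σ²·(k+1)/(k·n₁).
So n₁ = (1 + 1/k)·((z_{α/2} + z_β)/d)² = 1.667 × (4.221/0.41)².
n₁ = 1.667 × 105.99 = 176.6.
Round up: n₁ = 177, giving n₂ = ⌈1.5 × 177⌉ = ⌈265.5⌉ = 266.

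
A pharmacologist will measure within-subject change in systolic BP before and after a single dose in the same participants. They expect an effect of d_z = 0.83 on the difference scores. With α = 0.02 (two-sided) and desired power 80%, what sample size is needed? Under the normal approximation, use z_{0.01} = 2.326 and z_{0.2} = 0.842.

n = 15 pairs

For a paired (one-sample on differences) test: n = ((z_{α/2} + z_β) / d)².
z_{α/2} + z_β = 2.326 + 0.842 = 3.168.
n = (3.168 / 0.83)² = 3.817² = 14.57.
Round up.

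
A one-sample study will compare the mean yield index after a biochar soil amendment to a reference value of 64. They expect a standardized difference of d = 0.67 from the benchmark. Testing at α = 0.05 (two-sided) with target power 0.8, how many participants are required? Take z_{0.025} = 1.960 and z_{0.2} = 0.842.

n = 18

For a one-sample test: n = ((z_{α/2} + z_β) / d)².
z_{α/2} + z_β = 1.960 + 0.842 = 2.802.
n = (2.802 / 0.67)² = 4.182² = 17.49.
Round up.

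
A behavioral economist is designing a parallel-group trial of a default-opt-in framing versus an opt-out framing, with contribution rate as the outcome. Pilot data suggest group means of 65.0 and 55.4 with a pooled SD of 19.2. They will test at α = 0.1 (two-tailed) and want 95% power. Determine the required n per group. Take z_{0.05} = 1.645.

n = 87 per group

Cohen's d = |M₁ − M₂| / SD_pooled = |65.0 − 55.4| / 19.2 = 9.6 / 19.2 = 0.500.
For two independent groups with equal n: n = 2·((z_{α/2} + z_β) / d)².
z_{α/2} + z_β = 1.645 + 1.645 = 3.290.
n = 2 × (3.290 / 0.500)² = 2 × 6.580² = 2 × 43.30 = 86.6.
Round up to the next whole participant.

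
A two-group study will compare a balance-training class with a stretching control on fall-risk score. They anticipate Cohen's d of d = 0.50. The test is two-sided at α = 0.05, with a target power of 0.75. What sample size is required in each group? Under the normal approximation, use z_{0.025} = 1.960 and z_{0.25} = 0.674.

n = 56 per group

For two independent groups with equal n: n = 2·((z_{α/2} + z_β) / d)².
z_{α/2} + z_β = 1.960 + 0.674 = 2.634.
n = 2 × (2.634 / 0.50)² = 2 × 5.268² = 2 × 27.75 = 55.5.
Round up to the next whole participant.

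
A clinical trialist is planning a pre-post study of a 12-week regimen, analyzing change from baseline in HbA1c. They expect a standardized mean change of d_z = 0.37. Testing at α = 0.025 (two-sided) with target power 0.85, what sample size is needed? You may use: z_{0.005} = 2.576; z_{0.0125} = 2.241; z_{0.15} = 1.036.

For a paired (one-sample on differences) test: n = ((z_{α/2} + z_β) / d)².
z_{α/2} + z_β = 2.241 + 1.036 = 3.277.
n = (3.277 / 0.37)² = 8.857² = 78.44.
Round up.

n = 79 pairs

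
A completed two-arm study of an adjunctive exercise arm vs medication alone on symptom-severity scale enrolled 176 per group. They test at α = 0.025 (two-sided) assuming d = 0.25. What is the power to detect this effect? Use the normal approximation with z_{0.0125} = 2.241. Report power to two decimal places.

power ≈ 0.54

For two equal groups, power = Φ(d·√(n/2) − z_{α/2}).
d·√(n/2) = 0.25 × √(176/2) = 0.25 × 9.381 = 2.345.
z_β = 2.345 − 2.241 = 0.104.
Power = Φ(0.104) = 0.541.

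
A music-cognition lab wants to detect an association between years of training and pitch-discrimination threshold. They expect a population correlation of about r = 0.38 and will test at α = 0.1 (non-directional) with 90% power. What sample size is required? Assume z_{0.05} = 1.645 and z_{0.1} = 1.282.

n = 57

Fisher's z: C = ½·ln((1+r)/(1−r)) = ½·ln(2.2258) = 0.4001.
n = ((z_{α/2} + z_β)/C)² + 3.
(1.645 + 1.282) / 0.4001 = 2.927 / 0.4001 = 7.316.
n = 7.316² + 3 = 53.52 + 3 = 56.5.
Round up.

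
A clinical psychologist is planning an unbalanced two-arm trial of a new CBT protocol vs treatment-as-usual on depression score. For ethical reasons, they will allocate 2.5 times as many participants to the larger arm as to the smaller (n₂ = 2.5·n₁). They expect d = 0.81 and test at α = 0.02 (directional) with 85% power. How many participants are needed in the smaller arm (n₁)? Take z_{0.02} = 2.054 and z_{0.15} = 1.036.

n₁ = 21

With allocation ratio k = n₂/n₁ = 2.5, Var(x̄₁−x̄₂) = σ²(1/n₁ + 1/(k·n₁)) = σ²·(k+1)/(k·n₁).
So n₁ = (1 + 1/k)·((z_{α} + z_β)/d)² = 1.400 × (3.090/0.81)².
n₁ = 1.400 × 14.55 = 20.4.
Round up: n₁ = 21, giving n₂ = ⌈2.5 × 21⌉ = ⌈52.5⌉ = 53.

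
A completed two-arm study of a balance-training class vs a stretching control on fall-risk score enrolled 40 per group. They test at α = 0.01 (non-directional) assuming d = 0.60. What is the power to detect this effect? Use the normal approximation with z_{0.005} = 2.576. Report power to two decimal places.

For two equal groups, power = Φ(d·√(n/2) − z_{α/2}).
d·√(n/2) = 0.60 × √(40/2) = 0.60 × 4.472 = 2.683.
z_β = 2.683 − 2.576 = 0.107.
Power = Φ(0.107) = 0.543.

power ≈ 0.54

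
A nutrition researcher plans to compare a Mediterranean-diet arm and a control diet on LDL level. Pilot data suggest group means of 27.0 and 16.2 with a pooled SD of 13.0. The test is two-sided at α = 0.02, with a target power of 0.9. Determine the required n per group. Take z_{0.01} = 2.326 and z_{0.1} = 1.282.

Cohen's d = |M₁ − M₂| / SD_pooled = |27.0 − 16.2| / 13.0 = 10.8 / 13.0 = 0.831.
For two independent groups with equal n: n = 2·((z_{α/2} + z_β) / d)².
z_{α/2} + z_β = 2.326 + 1.282 = 3.608.
n = 2 × (3.608 / 0.831)² = 2 × 4.342² = 2 × 18.85 = 37.7.
Round up to the next whole participant.

n = 38 per group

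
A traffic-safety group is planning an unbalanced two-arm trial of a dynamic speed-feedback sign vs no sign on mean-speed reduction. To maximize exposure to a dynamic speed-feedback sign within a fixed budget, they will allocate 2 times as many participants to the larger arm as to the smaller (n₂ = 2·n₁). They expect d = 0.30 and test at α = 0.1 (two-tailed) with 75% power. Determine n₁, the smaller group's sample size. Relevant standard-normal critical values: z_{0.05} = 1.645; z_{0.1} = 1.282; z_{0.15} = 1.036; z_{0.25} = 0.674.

n₁ = 90

With allocation ratio k = n₂/n₁ = 2, Var(x̄₁−x̄₂) = σ²(1/n₁ + 1/(k·n₁)) = σ²·(k+1)/(k·n₁).
So n₁ = (1 + 1/k)·((z_{α/2} + z_β)/d)² = 1.500 × (2.319/0.30)².
n₁ = 1.500 × 59.75 = 89.6.
Round up: n₁ = 90, giving n₂ = 2 × 90 = 180.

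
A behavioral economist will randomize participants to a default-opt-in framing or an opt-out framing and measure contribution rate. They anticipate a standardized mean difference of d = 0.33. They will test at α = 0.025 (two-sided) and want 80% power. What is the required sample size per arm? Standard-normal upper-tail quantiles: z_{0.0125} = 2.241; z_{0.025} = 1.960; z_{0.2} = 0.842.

For two independent groups with equal n: n = 2·((z_{α/2} + z_β) / d)².
z_{α/2} + z_β = 2.241 + 0.842 = 3.083.
n = 2 × (3.083 / 0.33)² = 2 × 9.342² = 2 × 87.28 = 174.6.
Round up to the next whole participant.

n = 175 per group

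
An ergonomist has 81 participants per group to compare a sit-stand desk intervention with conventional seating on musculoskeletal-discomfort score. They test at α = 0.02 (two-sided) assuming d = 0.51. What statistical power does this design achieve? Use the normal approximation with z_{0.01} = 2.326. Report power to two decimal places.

power ≈ 0.82

For two equal groups, power = Φ(d·√(n/2) − z_{α/2}).
d·√(n/2) = 0.51 × √(81/2) = 0.51 × 6.364 = 3.246.
z_β = 3.246 − 2.326 = 0.920.
Power = Φ(0.920) = 0.821.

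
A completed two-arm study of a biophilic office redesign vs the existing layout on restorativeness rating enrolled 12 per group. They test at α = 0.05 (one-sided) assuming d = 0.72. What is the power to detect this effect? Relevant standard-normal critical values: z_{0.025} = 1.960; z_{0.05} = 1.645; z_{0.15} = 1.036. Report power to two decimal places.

For two equal groups, power = Φ(d·√(n/2) − z_{α}).
d·√(n/2) = 0.72 × √(12/2) = 0.72 × 2.449 = 1.764.
z_β = 1.764 − 1.645 = 0.119.
Power = Φ(0.119) = 0.547.

power ≈ 0.55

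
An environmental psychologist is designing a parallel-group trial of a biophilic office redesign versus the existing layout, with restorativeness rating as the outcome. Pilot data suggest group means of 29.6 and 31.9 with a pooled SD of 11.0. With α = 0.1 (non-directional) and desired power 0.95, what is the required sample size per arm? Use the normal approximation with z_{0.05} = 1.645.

n = 496 per group

Cohen's d = |M₁ − M₂| / SD_pooled = |29.6 − 31.9| / 11.0 = 2.3 / 11.0 = 0.209.
For two independent groups with equal n: n = 2·((z_{α/2} + z_β) / d)².
z_{α/2} + z_β = 1.645 + 1.645 = 3.290.
n = 2 × (3.290 / 0.209)² = 2 × 15.742² = 2 × 247.80 = 495.6.
Round up to the next whole participant.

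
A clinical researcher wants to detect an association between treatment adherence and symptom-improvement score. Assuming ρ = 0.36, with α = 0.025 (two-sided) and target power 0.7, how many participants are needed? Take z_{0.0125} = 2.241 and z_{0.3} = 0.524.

n = 57

Fisher's z: C = ½·ln((1+r)/(1−r)) = ½·ln(2.1250) = 0.3769.
n = ((z_{α/2} + z_β)/C)² + 3.
(2.241 + 0.524) / 0.3769 = 2.765 / 0.3769 = 7.336.
n = 7.336² + 3 = 53.82 + 3 = 56.8.
Round up.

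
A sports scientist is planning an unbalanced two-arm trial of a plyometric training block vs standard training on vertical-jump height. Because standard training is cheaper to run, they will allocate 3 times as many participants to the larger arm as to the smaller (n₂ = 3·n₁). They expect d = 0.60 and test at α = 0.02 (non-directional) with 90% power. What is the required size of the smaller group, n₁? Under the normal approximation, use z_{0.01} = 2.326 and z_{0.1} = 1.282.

n₁ = 49

With allocation ratio k = n₂/n₁ = 3, Var(x̄₁−x̄₂) = σ²(1/n₁ + 1/(k·n₁)) = σ²·(k+1)/(k·n₁).
So n₁ = (1 + 1/k)·((z_{α/2} + z_β)/d)² = 1.333 × (3.608/0.60)².
n₁ = 1.333 × 36.16 = 48.2.
Round up: n₁ = 49, giving n₂ = 3 × 49 = 147.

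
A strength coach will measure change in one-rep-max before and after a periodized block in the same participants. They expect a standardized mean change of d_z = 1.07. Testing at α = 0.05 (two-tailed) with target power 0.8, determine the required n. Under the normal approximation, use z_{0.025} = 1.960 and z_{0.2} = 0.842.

For a paired (one-sample on differences) test: n = ((z_{α/2} + z_β) / d)².
z_{α/2} + z_β = 1.960 + 0.842 = 2.802.
n = (2.802 / 1.07)² = 2.619² = 6.86.
Round up.

n = 7 pairs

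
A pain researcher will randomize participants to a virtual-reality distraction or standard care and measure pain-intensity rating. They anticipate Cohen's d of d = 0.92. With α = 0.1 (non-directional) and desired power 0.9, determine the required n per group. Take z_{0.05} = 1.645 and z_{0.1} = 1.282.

For two independent groups with equal n: n = 2·((z_{α/2} + z_β) / d)².
z_{α/2} + z_β = 1.645 + 1.282 = 2.927.
n = 2 × (2.927 / 0.92)² = 2 × 3.182² = 2 × 10.12 = 20.2.
Round up to the next whole participant.

n = 21 per group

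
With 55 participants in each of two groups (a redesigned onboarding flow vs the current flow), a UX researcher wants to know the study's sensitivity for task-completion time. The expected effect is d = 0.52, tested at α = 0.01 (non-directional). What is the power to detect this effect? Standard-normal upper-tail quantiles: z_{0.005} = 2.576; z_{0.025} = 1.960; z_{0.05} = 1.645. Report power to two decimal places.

power ≈ 0.56

For two equal groups, power = Φ(d·√(n/2) − z_{α/2}).
d·√(n/2) = 0.52 × √(55/2) = 0.52 × 5.244 = 2.727.
z_β = 2.727 − 2.576 = 0.151.
Power = Φ(0.151) = 0.560.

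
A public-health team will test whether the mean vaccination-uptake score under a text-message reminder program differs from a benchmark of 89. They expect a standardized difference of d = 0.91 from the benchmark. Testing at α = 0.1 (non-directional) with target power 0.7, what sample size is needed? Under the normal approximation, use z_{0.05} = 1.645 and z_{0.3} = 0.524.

For a one-sample test: n = ((z_{α/2} + z_β) / d)².
z_{α/2} + z_β = 1.645 + 0.524 = 2.169.
n = (2.169 / 0.91)² = 2.384² = 5.68.
Round up.

n = 6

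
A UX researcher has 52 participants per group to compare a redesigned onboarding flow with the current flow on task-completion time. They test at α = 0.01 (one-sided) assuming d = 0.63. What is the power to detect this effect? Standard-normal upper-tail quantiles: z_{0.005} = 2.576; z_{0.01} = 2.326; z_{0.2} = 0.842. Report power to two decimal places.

power ≈ 0.81

For two equal groups, power = Φ(d·√(n/2) − z_{α}).
d·√(n/2) = 0.63 × √(52/2) = 0.63 × 5.099 = 3.212.
z_β = 3.212 − 2.326 = 0.886.
Power = Φ(0.886) = 0.812.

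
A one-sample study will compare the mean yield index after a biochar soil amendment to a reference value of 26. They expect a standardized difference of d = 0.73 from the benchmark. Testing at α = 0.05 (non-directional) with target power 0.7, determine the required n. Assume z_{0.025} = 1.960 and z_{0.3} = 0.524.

For a one-sample test: n = ((z_{α/2} + z_β) / d)².
z_{α/2} + z_β = 1.960 + 0.524 = 2.484.
n = (2.484 / 0.73)² = 3.403² = 11.58.
Round up.

n = 12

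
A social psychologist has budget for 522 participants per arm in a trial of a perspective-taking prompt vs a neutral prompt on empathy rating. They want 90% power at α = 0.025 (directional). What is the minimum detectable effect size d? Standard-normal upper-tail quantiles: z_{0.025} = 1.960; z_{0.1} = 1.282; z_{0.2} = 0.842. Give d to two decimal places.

d_min ≈ 0.20

For two independent groups of n = 522 each: d_min = (z_{α} + z_β)·√(2/n).
z-sum = 1.960 + 1.282 = 3.242.
d_min = 3.242 × √(2/522) = 3.242 × 0.0619 = 0.201.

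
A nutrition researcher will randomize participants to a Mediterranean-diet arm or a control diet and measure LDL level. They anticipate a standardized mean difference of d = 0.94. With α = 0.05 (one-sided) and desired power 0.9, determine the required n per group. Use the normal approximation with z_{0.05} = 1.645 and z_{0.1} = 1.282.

n = 20 per group

For two independent groups with equal n: n = 2·((z_{α} + z_β) / d)².
z_{α} + z_β = 1.645 + 1.282 = 2.927.
n = 2 × (2.927 / 0.94)² = 2 × 3.114² = 2 × 9.70 = 19.4.
Round up to the next whole participant.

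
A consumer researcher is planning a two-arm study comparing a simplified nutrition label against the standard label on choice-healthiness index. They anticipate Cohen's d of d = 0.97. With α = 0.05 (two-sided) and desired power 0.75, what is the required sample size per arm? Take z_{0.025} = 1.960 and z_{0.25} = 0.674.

n = 15 per group

For two independent groups with equal n: n = 2·((z_{α/2} + z_β) / d)².
z_{α/2} + z_β = 1.960 + 0.674 = 2.634.
n = 2 × (2.634 / 0.97)² = 2 × 2.715² = 2 × 7.37 = 14.7.
Round up to the next whole participant.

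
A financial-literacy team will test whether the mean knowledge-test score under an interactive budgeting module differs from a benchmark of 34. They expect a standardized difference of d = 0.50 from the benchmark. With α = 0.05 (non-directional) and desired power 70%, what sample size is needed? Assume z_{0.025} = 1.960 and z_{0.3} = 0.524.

For a one-sample test: n = ((z_{α/2} + z_β) / d)².
z_{α/2} + z_β = 1.960 + 0.524 = 2.484.
n = (2.484 / 0.50)² = 4.968² = 24.68.
Round up.

n = 25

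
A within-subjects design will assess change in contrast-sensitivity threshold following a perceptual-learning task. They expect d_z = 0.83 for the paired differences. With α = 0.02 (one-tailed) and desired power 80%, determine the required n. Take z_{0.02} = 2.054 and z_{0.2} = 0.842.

n = 13 pairs

For a paired (one-sample on differences) test: n = ((z_{α} + z_β) / d)².
z_{α} + z_β = 2.054 + 0.842 = 2.896.
n = (2.896 / 0.83)² = 3.489² = 12.17.
Round up.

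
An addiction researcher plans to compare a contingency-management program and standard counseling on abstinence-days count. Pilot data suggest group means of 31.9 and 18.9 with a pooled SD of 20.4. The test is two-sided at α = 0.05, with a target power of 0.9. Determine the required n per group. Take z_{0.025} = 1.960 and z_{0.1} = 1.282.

Cohen's d = |M₁ − M₂| / SD_pooled = |31.9 − 18.9| / 20.4 = 13.0 / 20.4 = 0.637.
For two independent groups with equal n: n = 2·((z_{α/2} + z_β) / d)².
z_{α/2} + z_β = 1.960 + 1.282 = 3.242.
n = 2 × (3.242 / 0.637)² = 2 × 5.089² = 2 × 25.90 = 51.8.
Round up to the next whole participant.

n = 52 per group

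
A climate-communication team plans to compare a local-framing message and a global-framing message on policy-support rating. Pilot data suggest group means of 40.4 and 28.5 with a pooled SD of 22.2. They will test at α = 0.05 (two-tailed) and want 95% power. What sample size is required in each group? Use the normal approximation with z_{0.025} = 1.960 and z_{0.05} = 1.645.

Cohen's d = |M₁ − M₂| / SD_pooled = |40.4 − 28.5| / 22.2 = 11.9 / 22.2 = 0.536.
For two independent groups with equal n: n = 2·((z_{α/2} + z_β) / d)².
z_{α/2} + z_β = 1.960 + 1.645 = 3.605.
n = 2 × (3.605 / 0.536)² = 2 × 6.726² = 2 × 45.24 = 90.5.
Round up to the next whole participant.

n = 91 per group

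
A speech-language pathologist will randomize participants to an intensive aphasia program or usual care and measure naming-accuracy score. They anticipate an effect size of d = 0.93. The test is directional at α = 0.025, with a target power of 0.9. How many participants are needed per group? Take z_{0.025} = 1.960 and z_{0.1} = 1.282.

For two independent groups with equal n: n = 2·((z_{α} + z_β) / d)².
z_{α} + z_β = 1.960 + 1.282 = 3.242.
n = 2 × (3.242 / 0.93)² = 2 × 3.486² = 2 × 12.15 = 24.3.
Round up to the next whole participant.

n = 25 per group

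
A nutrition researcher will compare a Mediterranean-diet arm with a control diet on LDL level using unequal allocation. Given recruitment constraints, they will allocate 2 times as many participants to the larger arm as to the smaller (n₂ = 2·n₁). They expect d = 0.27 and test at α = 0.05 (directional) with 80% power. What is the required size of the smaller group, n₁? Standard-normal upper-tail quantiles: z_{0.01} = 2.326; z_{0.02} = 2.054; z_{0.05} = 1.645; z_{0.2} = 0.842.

n₁ = 128

With allocation ratio k = n₂/n₁ = 2, Var(x̄₁−x̄₂) = σ²(1/n₁ + 1/(k·n₁)) = σ²·(k+1)/(k·n₁).
So n₁ = (1 + 1/k)·((z_{α} + z_β)/d)² = 1.500 × (2.487/0.27)².
n₁ = 1.500 × 84.84 = 127.3.
Round up: n₁ = 128, giving n₂ = 2 × 128 = 256.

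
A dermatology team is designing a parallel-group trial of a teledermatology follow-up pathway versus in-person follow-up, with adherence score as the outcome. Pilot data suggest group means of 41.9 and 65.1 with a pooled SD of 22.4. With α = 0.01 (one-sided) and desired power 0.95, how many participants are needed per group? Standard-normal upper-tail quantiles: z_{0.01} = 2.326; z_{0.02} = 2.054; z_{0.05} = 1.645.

n = 30 per group

Cohen's d = |M₁ − M₂| / SD_pooled = |41.9 − 65.1| / 22.4 = 23.2 / 22.4 = 1.036.
For two independent groups with equal n: n = 2·((z_{α} + z_β) / d)².
z_{α} + z_β = 2.326 + 1.645 = 3.971.
n = 2 × (3.971 / 1.036)² = 2 × 3.833² = 2 × 14.69 = 29.4.
Round up to the next whole participant.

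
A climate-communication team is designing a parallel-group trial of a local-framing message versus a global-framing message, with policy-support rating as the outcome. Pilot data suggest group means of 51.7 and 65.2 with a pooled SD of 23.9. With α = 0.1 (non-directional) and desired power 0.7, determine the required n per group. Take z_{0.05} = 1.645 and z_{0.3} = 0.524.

Cohen's d = |M₁ − M₂| / SD_pooled = |51.7 − 65.2| / 23.9 = 13.5 / 23.9 = 0.565.
For two independent groups with equal n: n = 2·((z_{α/2} + z_β) / d)².
z_{α/2} + z_β = 1.645 + 0.524 = 2.169.
n = 2 × (2.169 / 0.565)² = 2 × 3.839² = 2 × 14.74 = 29.5.
Round up to the next whole participant.

n = 30 per group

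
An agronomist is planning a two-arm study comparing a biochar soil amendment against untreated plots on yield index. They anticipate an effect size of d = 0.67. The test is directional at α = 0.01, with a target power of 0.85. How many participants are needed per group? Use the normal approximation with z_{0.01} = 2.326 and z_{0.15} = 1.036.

For two independent groups with equal n: n = 2·((z_{α} + z_β) / d)².
z_{α} + z_β = 2.326 + 1.036 = 3.362.
n = 2 × (3.362 / 0.67)² = 2 × 5.018² = 2 × 25.18 = 50.4.
Round up to the next whole participant.

n = 51 per group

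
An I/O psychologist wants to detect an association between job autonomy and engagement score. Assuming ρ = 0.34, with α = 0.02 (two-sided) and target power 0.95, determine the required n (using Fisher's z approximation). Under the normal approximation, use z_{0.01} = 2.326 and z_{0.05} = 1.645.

n = 129

Fisher's z: C = ½·ln((1+r)/(1−r)) = ½·ln(2.0303) = 0.3541.
n = ((z_{α/2} + z_β)/C)² + 3.
(2.326 + 1.645) / 0.3541 = 3.971 / 0.3541 = 11.214.
n = 11.214² + 3 = 125.76 + 3 = 128.8.
Round up.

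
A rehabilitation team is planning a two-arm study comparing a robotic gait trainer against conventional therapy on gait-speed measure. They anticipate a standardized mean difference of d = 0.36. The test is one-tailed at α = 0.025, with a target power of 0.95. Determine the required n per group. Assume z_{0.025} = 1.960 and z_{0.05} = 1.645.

n = 201 per group

For two independent groups with equal n: n = 2·((z_{α} + z_β) / d)².
z_{α} + z_β = 1.960 + 1.645 = 3.605.
n = 2 × (3.605 / 0.36)² = 2 × 10.014² = 2 × 100.28 = 200.6.
Round up to the next whole participant.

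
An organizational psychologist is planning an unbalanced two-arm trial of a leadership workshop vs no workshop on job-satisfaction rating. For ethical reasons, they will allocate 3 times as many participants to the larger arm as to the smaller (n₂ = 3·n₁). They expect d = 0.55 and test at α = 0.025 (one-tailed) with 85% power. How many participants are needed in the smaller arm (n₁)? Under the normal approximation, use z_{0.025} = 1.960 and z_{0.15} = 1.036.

n₁ = 40

With allocation ratio k = n₂/n₁ = 3, Var(x̄₁−x̄₂) = σ²(1/n₁ + 1/(k·n₁)) = σ²·(k+1)/(k·n₁).
So n₁ = (1 + 1/k)·((z_{α} + z_β)/d)² = 1.333 × (2.996/0.55)².
n₁ = 1.333 × 29.67 = 39.6.
Round up: n₁ = 40, giving n₂ = 3 × 40 = 120.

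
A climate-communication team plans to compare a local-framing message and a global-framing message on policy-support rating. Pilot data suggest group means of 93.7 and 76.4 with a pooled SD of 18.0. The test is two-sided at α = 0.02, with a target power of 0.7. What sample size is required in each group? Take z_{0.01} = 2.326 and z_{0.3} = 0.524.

Cohen's d = |M₁ − M₂| / SD_pooled = |93.7 − 76.4| / 18.0 = 17.3 / 18.0 = 0.961.
For two independent groups with equal n: n = 2·((z_{α/2} + z_β) / d)².
z_{α/2} + z_β = 2.326 + 0.524 = 2.850.
n = 2 × (2.850 / 0.961)² = 2 × 2.966² = 2 × 8.80 = 17.6.
Round up to the next whole participant.

n = 18 per group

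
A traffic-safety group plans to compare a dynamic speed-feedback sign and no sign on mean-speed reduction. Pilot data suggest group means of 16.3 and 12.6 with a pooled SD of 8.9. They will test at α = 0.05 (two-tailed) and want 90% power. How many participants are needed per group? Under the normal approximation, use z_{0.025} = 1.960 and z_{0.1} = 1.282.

Cohen's d = |M₁ − M₂| / SD_pooled = |16.3 − 12.6| / 8.9 = 3.7 / 8.9 = 0.416.
For two independent groups with equal n: n = 2·((z_{α/2} + z_β) / d)².
z_{α/2} + z_β = 1.960 + 1.282 = 3.242.
n = 2 × (3.242 / 0.416)² = 2 × 7.793² = 2 × 60.74 = 121.5.
Round up to the next whole participant.

n = 122 per group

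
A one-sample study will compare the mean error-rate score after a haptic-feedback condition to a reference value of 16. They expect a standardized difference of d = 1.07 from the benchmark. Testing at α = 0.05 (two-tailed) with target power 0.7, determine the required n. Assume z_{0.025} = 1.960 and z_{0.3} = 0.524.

For a one-sample test: n = ((z_{α/2} + z_β) / d)².
z_{α/2} + z_β = 1.960 + 0.524 = 2.484.
n = (2.484 / 1.07)² = 2.321² = 5.39.
Round up.

n = 6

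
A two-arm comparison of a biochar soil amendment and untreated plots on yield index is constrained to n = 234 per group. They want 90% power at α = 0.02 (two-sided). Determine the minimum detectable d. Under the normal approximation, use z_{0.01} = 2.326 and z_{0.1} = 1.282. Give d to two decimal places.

d_min ≈ 0.33

For two independent groups of n = 234 each: d_min = (z_{α/2} + z_β)·√(2/n).
z-sum = 2.326 + 1.282 = 3.608.
d_min = 3.608 × √(2/234) = 3.608 × 0.0925 = 0.334.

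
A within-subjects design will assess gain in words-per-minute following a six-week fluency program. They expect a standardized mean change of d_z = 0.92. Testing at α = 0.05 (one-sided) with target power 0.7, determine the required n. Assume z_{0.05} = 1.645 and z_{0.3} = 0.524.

n = 6 pairs

For a paired (one-sample on differences) test: n = ((z_{α} + z_β) / d)².
z_{α} + z_β = 1.645 + 0.524 = 2.169.
n = (2.169 / 0.92)² = 2.358² = 5.56.
Round up.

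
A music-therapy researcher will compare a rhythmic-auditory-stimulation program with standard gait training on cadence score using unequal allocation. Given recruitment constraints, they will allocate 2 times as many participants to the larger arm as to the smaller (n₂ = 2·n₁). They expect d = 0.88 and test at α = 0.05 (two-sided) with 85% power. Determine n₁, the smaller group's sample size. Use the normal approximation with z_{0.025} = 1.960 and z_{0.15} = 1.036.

With allocation ratio k = n₂/n₁ = 2, Var(x̄₁−x̄₂) = σ²(1/n₁ + 1/(k·n₁)) = σ²·(k+1)/(k·n₁).
So n₁ = (1 + 1/k)·((z_{α/2} + z_β)/d)² = 1.500 × (2.996/0.88)².
n₁ = 1.500 × 11.59 = 17.4.
Round up: n₁ = 18, giving n₂ = 2 × 18 = 36.

n₁ = 18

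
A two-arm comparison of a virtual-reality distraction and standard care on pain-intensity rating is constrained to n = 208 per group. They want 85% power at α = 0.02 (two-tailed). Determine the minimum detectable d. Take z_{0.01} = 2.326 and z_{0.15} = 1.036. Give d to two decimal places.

For two independent groups of n = 208 each: d_min = (z_{α/2} + z_β)·√(2/n).
z-sum = 2.326 + 1.036 = 3.362.
d_min = 3.362 × √(2/208) = 3.362 × 0.0981 = 0.330.

d_min ≈ 0.33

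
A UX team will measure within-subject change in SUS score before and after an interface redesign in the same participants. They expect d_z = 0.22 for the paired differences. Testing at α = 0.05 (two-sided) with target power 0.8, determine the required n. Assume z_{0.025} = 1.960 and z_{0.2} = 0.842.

For a paired (one-sample on differences) test: n = ((z_{α/2} + z_β) / d)².
z_{α/2} + z_β = 1.960 + 0.842 = 2.802.
n = (2.802 / 0.22)² = 12.736² = 162.21.
Round up.

n = 163 pairs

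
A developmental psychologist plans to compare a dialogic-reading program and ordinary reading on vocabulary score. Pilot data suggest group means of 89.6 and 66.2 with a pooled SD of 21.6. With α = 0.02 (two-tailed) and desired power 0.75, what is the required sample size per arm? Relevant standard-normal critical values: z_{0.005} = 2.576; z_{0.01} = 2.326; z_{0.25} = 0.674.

Cohen's d = |M₁ − M₂| / SD_pooled = |89.6 − 66.2| / 21.6 = 23.4 / 21.6 = 1.083.
For two independent groups with equal n: n = 2·((z_{α/2} + z_β) / d)².
z_{α/2} + z_β = 2.326 + 0.674 = 3.000.
n = 2 × (3.000 / 1.083)² = 2 × 2.770² = 2 × 7.67 = 15.3.
Round up to the next whole participant.

n = 16 per group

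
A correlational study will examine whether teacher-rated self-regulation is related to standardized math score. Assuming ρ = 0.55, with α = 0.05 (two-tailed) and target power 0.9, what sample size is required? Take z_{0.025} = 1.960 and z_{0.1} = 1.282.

n = 31

Fisher's z: C = ½·ln((1+r)/(1−r)) = ½·ln(3.4444) = 0.6184.
n = ((z_{α/2} + z_β)/C)² + 3.
(1.960 + 1.282) / 0.6184 = 3.242 / 0.6184 = 5.243.
n = 5.243² + 3 = 27.48 + 3 = 30.5.
Round up.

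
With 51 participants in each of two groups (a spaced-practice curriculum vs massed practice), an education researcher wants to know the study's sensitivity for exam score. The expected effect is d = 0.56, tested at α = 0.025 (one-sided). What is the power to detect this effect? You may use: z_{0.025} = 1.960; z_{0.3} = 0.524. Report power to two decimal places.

power ≈ 0.81

For two equal groups, power = Φ(d·√(n/2) − z_{α}).
d·√(n/2) = 0.56 × √(51/2) = 0.56 × 5.050 = 2.828.
z_β = 2.828 − 1.960 = 0.868.
Power = Φ(0.868) = 0.807.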